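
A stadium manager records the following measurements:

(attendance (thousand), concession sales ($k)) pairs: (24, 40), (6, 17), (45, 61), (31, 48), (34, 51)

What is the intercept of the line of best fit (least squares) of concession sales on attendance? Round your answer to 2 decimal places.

11.40

n = 5, Σx = 140, Σy = 217, Σxy = 7029, Σx² = 4754
Sxx = Σx² − (Σx)²/n = 4754 − 3920 = 834
Sxy = Σxy − (Σx)(Σy)/n = 7029 − 6076 = 953
b = Sxy/Sxx = 953/834 = 1.142686
a = ȳ − b·x̄ = 43.4 − 1.142686·28 = 11.404796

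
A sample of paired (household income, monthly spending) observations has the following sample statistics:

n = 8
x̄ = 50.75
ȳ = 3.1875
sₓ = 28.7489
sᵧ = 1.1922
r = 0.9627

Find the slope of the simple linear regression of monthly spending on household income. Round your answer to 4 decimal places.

0.0399

b = r · sᵧ/sₓ = 0.9627 · 1.1922/28.7489 = 0.039923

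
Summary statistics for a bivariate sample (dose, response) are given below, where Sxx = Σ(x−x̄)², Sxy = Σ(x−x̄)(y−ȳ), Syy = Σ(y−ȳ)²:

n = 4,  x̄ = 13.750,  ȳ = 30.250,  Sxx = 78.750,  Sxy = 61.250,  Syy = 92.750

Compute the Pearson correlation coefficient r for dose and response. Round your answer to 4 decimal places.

0.7167

r = Sxy/√(Sxx·Syy) = 61.25/√(7304.0625) = 61.25/85.463808 = 0.716678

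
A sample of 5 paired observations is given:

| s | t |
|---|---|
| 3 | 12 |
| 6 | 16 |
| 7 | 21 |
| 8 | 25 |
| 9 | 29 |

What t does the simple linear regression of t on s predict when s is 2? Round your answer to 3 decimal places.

7.538

n = 5, Σx = 33, Σy = 103, Σxy = 740, Σx² = 239
Sxx = Σx² − (Σx)²/n = 239 − 217.8 = 21.2
Sxy = Σxy − (Σx)(Σy)/n = 740 − 679.8 = 60.2
b = Sxy/Sxx = 60.2/21.2 = 2.839623
a = ȳ − b·x̄ = 20.6 − 2.839623·6.6 = 1.858491
ŷ(2) = a + b·2 = 1.858491 + 2.839623·2 = 7.537736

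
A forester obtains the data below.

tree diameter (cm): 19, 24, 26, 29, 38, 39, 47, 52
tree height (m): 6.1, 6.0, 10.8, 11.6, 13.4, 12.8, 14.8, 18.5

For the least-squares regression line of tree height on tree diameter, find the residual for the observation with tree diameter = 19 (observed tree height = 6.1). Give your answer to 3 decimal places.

-0.442

n = 8, Σx = 274, Σy = 94, Σxy = 3543.1, Σx² = 10332
Sxx = Σx² − (Σx)²/n = 10332 − 9384.5 = 947.5
Sxy = Σxy − (Σx)(Σy)/n = 3543.1 − 3219.5 = 323.6
b = Sxy/Sxx = 323.6/947.5 = 0.341530
a = ȳ − b·x̄ = 11.75 − 0.341530·34.25 = 0.052586
ŷ(19) = 0.052586 + 0.341530·19 = 6.541662
residual = y − ŷ = 6.1 − 6.541662 = -0.441662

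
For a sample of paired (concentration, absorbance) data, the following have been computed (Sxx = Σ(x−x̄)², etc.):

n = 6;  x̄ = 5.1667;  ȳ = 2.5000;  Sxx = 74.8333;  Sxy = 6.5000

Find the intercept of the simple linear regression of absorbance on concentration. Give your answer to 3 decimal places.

b = Sxy/Sxx = 6.5/74.8333 = 0.086860
a = ȳ − b·x̄ = 2.5 − 0.086860·5.1667 = 2.051222

2.051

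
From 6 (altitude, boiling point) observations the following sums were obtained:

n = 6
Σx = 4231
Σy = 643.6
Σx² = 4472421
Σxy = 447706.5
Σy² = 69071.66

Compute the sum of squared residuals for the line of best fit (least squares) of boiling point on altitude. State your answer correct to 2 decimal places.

Sxx = Σx² − (Σx)²/n = 4472421 − 2983560.166667 = 1488860.833333
Sxy = Σxy − (Σx)(Σy)/n = 447706.5 − 453845.266667 = -6138.766667
Syy = Σy² − (Σy)²/n = 69071.66 − 69036.826667 = 34.833333
b = Sxy/Sxx = -6138.766667/1488860.833333 = -0.004123
SSE = Syy − b·Sxy = 34.833333 − (-0.004123)·(-6138.766667) = 9.522401

9.52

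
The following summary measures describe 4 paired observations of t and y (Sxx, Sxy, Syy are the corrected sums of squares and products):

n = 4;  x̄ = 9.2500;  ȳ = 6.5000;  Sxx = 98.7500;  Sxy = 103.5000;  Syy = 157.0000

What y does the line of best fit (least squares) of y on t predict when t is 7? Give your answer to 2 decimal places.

4.14

b = Sxy/Sxx = 103.5/98.75 = 1.048101
a = ȳ − b·x̄ = 6.5 − 1.048101·9.25 = -3.194937
ŷ(7) = a + b·7 = -3.194937 + 1.048101·7 = 4.141772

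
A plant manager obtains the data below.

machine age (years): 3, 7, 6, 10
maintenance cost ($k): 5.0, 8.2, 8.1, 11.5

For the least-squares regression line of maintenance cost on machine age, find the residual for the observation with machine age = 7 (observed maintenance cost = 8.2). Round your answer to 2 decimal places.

-0.46

n = 4, Σx = 26, Σy = 32.8, Σxy = 236, Σx² = 194
Sxx = Σx² − (Σx)²/n = 194 − 169 = 25
Sxy = Σxy − (Σx)(Σy)/n = 236 − 213.2 = 22.8
b = Sxy/Sxx = 22.8/25 = 0.912
a = ȳ − b·x̄ = 8.2 − 0.912·6.5 = 2.272
ŷ(7) = 2.272 + 0.912·7 = 8.656
residual = y − ŷ = 8.2 − 8.656 = -0.456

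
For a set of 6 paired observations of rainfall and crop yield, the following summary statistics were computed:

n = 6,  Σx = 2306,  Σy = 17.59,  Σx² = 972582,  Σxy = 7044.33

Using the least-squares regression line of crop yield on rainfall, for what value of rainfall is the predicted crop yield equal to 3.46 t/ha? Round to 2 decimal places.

544.95

Sxx = Σx² − (Σx)²/n = 972582 − 886272.666667 = 86309.333333
Sxy = Σxy − (Σx)(Σy)/n = 7044.33 − 6760.423333 = 283.906667
b = Sxy/Sxx = 283.906667/86309.333333 = 0.003289
a = ȳ − b·x̄ = 2.931667 − 0.003289·384.333333 = 1.667437
Set a + b·x = 3.46: x = (3.46 − 1.667437) / 0.003289 = 544.949843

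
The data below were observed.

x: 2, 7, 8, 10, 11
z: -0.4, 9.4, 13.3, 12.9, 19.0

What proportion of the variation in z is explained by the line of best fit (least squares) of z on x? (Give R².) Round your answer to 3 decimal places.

n = 5, Σx = 38, Σy = 54.2, Σxy = 509.4, Σx² = 338, Σy² = 792.82
Sxx = Σx² − (Σx)²/n = 338 − 288.8 = 49.2
Sxy = Σxy − (Σx)(Σy)/n = 509.4 − 411.92 = 97.48
Syy = Σy² − (Σy)²/n = 792.82 − 587.528 = 205.292
R² = Sxy²/(Sxx·Syy) = (97.48)²/(49.2·205.292) = 0.940793

0.941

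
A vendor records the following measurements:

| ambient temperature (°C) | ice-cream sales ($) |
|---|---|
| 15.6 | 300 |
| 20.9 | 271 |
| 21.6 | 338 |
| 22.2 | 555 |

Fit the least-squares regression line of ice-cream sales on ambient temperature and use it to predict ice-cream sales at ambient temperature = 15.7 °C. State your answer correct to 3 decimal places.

274.538

n = 4, Σx = 80.3, Σy = 1464, Σxy = 29965.7, Σx² = 1639.57
Sxx = Σx² − (Σx)²/n = 1639.57 − 1612.0225 = 27.5475
Sxy = Σxy − (Σx)(Σy)/n = 29965.7 − 29389.8 = 575.9
b = Sxy/Sxx = 575.9/27.5475 = 20.905708
a = ȳ − b·x̄ = 366 − 20.905708·20.075 = -53.682095
ŷ(15.7) = a + b·15.7 = -53.682095 + 20.905708·15.7 = 274.537526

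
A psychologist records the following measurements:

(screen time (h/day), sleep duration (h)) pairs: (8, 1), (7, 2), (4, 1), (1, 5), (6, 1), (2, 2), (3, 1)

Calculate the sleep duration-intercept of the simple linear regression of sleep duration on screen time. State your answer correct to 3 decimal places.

n = 7, Σx = 31, Σy = 13, Σxy = 44, Σx² = 179
Sxx = Σx² − (Σx)²/n = 179 − 137.285714 = 41.714286
Sxy = Σxy − (Σx)(Σy)/n = 44 − 57.571429 = -13.571429
b = Sxy/Sxx = -13.571429/41.714286 = -0.325342
a = ȳ − b·x̄ = 1.857143 − (-0.325342)·4.428571 = 3.297945

3.298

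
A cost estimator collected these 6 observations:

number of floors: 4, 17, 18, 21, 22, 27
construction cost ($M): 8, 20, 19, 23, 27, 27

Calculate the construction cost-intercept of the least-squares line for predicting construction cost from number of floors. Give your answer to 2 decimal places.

n = 6, Σx = 109, Σy = 124, Σxy = 2520, Σx² = 2283
Sxx = Σx² − (Σx)²/n = 2283 − 1980.166667 = 302.833333
Sxy = Σxy − (Σx)(Σy)/n = 2520 − 2252.666667 = 267.333333
b = Sxy/Sxx = 267.333333/302.833333 = 0.882774
a = ȳ − b·x̄ = 20.666667 − 0.882774·18.166667 = 4.629609

4.63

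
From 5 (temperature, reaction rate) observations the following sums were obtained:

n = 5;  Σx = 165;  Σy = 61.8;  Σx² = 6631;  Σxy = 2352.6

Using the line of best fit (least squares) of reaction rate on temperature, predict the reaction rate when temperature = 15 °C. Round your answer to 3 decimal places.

7.607

Sxx = Σx² − (Σx)²/n = 6631 − 5445 = 1186
Sxy = Σxy − (Σx)(Σy)/n = 2352.6 − 2039.4 = 313.2
b = Sxy/Sxx = 313.2/1186 = 0.264081
a = ȳ − b·x̄ = 12.36 − 0.264081·33 = 3.645329
ŷ(15) = a + b·15 = 3.645329 + 0.264081·15 = 7.606543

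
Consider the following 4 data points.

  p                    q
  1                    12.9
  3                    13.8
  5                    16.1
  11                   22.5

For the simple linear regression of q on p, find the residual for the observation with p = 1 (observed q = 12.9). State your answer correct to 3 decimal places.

0.561

n = 4, Σx = 20, Σy = 65.3, Σxy = 382.3, Σx² = 156
Sxx = Σx² − (Σx)²/n = 156 − 100 = 56
Sxy = Σxy − (Σx)(Σy)/n = 382.3 − 326.5 = 55.8
b = Sxy/Sxx = 55.8/56 = 0.996429
a = ȳ − b·x̄ = 16.325 − 0.996429·5 = 11.342857
ŷ(1) = 11.342857 + 0.996429·1 = 12.339286
residual = y − ŷ = 12.9 − 12.339286 = 0.560714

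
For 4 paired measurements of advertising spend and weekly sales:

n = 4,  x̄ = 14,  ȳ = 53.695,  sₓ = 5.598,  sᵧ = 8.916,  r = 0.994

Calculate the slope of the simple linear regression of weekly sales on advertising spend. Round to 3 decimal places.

1.583

b = r · sᵧ/sₓ = 0.994 · 8.916/5.598 = 1.583155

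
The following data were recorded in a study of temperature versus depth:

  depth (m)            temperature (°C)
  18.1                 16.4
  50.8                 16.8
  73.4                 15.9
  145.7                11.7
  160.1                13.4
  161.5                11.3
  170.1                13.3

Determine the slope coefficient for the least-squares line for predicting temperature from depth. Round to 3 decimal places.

n = 7, Σx = 779.7, Σy = 98.8, Σxy = 10254.65, Σx² = 110172.57
Sxx = Σx² − (Σx)²/n = 110172.57 − 86847.441429 = 23325.128571
Sxy = Σxy − (Σx)(Σy)/n = 10254.65 − 11004.908571 = -750.258571
b = Sxy/Sxx = -750.258571/23325.128571 = -0.032165

-0.032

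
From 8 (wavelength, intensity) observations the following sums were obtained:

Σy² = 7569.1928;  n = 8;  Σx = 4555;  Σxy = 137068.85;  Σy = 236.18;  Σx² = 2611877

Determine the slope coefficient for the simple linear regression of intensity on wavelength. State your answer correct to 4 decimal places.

Sxx = Σx² − (Σx)²/n = 2611877 − 2593503.125 = 18373.875
Sxy = Σxy − (Σx)(Σy)/n = 137068.85 − 134474.9875 = 2593.8625
b = Sxy/Sxx = 2593.8625/18373.875 = 0.141171

0.1412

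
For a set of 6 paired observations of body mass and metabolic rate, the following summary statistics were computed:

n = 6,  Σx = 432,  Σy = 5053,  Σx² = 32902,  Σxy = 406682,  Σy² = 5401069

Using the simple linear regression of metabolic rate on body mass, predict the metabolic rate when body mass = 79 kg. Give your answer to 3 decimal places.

Sxx = Σx² − (Σx)²/n = 32902 − 31104 = 1798
Sxy = Σxy − (Σx)(Σy)/n = 406682 − 363816 = 42866
b = Sxy/Sxx = 42866/1798 = 23.840934
a = ȳ − b·x̄ = 842.166667 − 23.840934·72 = -874.380608
ŷ(79) = a + b·79 = -874.380608 + 23.840934·79 = 1009.053207

1009.053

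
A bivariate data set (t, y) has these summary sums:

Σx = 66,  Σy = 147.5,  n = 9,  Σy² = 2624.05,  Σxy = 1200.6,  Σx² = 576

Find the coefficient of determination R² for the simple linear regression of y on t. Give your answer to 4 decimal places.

Sxx = Σx² − (Σx)²/n = 576 − 484 = 92
Sxy = Σxy − (Σx)(Σy)/n = 1200.6 − 1081.666667 = 118.933333
Syy = Σy² − (Σy)²/n = 2624.05 − 2417.361111 = 206.688889
R² = Sxy²/(Sxx·Syy) = (118.933333)²/(92·206.688889) = 0.743879

0.7439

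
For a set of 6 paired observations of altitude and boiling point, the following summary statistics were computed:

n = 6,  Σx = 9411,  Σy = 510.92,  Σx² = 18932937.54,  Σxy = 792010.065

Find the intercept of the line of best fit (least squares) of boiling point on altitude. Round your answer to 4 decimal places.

88.6755

Sxx = Σx² − (Σx)²/n = 18932937.54 − 14761153.5 = 4171784.04
Sxy = Σxy − (Σx)(Σy)/n = 792010.065 − 801378.02 = -9367.955
b = Sxy/Sxx = -9367.955/4171784.04 = -0.002246
a = ȳ − b·x̄ = 85.153333 − (-0.002246)·1568.5 = 88.675481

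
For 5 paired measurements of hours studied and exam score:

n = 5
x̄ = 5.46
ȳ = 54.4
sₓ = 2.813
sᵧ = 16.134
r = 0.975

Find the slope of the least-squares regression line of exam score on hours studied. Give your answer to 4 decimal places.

b = r · sᵧ/sₓ = 0.975 · 16.134/2.813 = 5.592126

5.5921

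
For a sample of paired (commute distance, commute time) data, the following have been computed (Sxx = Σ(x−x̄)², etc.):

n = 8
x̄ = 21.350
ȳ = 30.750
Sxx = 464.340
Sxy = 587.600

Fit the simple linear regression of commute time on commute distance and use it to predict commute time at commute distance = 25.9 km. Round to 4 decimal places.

36.5078

b = Sxy/Sxx = 587.6/464.34 = 1.265452
a = ȳ − b·x̄ = 30.75 − 1.265452·21.35 = 3.732599
ŷ(25.9) = a + b·25.9 = 3.732599 + 1.265452·25.9 = 36.507807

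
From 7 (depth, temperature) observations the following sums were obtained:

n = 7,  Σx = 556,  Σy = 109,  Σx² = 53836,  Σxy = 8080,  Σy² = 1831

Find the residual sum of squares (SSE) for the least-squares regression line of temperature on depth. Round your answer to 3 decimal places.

Sxx = Σx² − (Σx)²/n = 53836 − 44162.285714 = 9673.714286
Sxy = Σxy − (Σx)(Σy)/n = 8080 − 8657.714286 = -577.714286
Syy = Σy² − (Σy)²/n = 1831 − 1697.285714 = 133.714286
b = Sxy/Sxx = -577.714286/9673.714286 = -0.059720
SSE = Syy − b·Sxy = 133.714286 − (-0.059720)·(-577.714286) = 99.213184

99.213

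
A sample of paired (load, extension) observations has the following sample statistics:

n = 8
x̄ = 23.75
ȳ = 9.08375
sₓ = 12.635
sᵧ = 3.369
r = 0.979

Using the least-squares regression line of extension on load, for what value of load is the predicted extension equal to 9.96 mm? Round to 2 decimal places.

b = r · sᵧ/sₓ = 0.979 · 3.369/12.635 = 0.261041
a = ȳ − b·x̄ = 9.08375 − 0.261041·23.75 = 2.884030
Set a + b·x = 9.96: x = (9.96 − 2.884030) / 0.261041 = 27.106754

27.11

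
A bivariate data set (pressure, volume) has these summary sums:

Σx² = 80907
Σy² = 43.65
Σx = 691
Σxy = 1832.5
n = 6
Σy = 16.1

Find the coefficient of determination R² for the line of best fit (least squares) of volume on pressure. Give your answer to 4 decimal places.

0.7904

Sxx = Σx² − (Σx)²/n = 80907 − 79580.166667 = 1326.833333
Sxy = Σxy − (Σx)(Σy)/n = 1832.5 − 1854.183333 = -21.683333
Syy = Σy² − (Σy)²/n = 43.65 − 43.201667 = 0.448333
R² = Sxy²/(Sxx·Syy) = (-21.683333)²/(1326.833333·0.448333) = 0.790378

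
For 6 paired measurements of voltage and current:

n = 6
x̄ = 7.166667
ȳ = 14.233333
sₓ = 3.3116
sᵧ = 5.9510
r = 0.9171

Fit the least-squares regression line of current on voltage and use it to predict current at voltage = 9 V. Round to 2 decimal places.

17.25

b = r · sᵧ/sₓ = 0.9171 · 5.951/3.3116 = 1.648044
a = ȳ − b·x̄ = 14.233333 − 1.648044·7.166667 = 2.422351
ŷ(9) = a + b·9 = 2.422351 + 1.648044·9 = 17.254746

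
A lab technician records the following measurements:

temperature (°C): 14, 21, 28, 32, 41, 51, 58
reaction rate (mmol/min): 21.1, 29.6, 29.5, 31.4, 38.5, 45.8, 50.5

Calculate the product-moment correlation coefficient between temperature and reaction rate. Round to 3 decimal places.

0.986

n = 7, Σx = 245, Σy = 246.4, Σxy = 9591.1, Σx² = 10091, Σy² = 9307.72
Sxx = Σx² − (Σx)²/n = 10091 − 8575 = 1516
Sxy = Σxy − (Σx)(Σy)/n = 9591.1 − 8624 = 967.1
Syy = Σy² − (Σy)²/n = 9307.72 − 8673.28 = 634.44
r = Sxy/√(Sxx·Syy) = 967.1/√(961811.04) = 967.1/980.719654 = 0.986113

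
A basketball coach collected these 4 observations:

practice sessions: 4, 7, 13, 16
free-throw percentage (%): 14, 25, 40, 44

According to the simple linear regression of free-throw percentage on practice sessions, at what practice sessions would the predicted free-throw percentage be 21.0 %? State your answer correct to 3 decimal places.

n = 4, Σx = 40, Σy = 123, Σxy = 1455, Σx² = 490
Sxx = Σx² − (Σx)²/n = 490 − 400 = 90
Sxy = Σxy − (Σx)(Σy)/n = 1455 − 1230 = 225
b = Sxy/Sxx = 225/90 = 2.5
a = ȳ − b·x̄ = 30.75 − 2.5·10 = 5.75
Set a + b·x = 21.0: x = (21.0 − 5.75) / 2.5 = 6.1

6.100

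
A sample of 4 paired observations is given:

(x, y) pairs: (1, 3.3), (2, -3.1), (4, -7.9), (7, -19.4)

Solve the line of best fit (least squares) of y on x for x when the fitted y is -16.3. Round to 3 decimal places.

6.151

n = 4, Σx = 14, Σy = -27.1, Σxy = -170.3, Σx² = 70
Sxx = Σx² − (Σx)²/n = 70 − 49 = 21
Sxy = Σxy − (Σx)(Σy)/n = -170.3 − (-94.85) = -75.45
b = Sxy/Sxx = -75.45/21 = -3.592857
a = ȳ − b·x̄ = -6.775 − (-3.592857)·3.5 = 5.8
Set a + b·x = -16.3: x = (-16.3 − 5.8) / (-3.592857) = 6.151093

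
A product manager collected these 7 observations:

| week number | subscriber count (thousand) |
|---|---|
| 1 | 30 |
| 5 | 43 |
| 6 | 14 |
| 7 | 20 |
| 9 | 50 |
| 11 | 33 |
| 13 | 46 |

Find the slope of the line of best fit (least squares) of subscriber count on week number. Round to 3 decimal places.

n = 7, Σx = 52, Σy = 236, Σxy = 1880, Σx² = 482
Sxx = Σx² − (Σx)²/n = 482 − 386.285714 = 95.714286
Sxy = Σxy − (Σx)(Σy)/n = 1880 − 1753.142857 = 126.857143
b = Sxy/Sxx = 126.857143/95.714286 = 1.325373

1.325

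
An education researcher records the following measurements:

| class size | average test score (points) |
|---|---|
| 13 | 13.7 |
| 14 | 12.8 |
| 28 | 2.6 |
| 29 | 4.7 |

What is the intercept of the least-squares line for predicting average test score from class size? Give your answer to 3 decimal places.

n = 4, Σx = 84, Σy = 33.8, Σxy = 566.4, Σx² = 1990
Sxx = Σx² − (Σx)²/n = 1990 − 1764 = 226
Sxy = Σxy − (Σx)(Σy)/n = 566.4 − 709.8 = -143.4
b = Sxy/Sxx = -143.4/226 = -0.634513
a = ȳ − b·x̄ = 8.45 − (-0.634513)·21 = 21.774779

21.775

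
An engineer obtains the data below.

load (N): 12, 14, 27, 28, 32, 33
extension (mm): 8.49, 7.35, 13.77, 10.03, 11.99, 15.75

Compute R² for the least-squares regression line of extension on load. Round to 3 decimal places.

0.691

n = 6, Σx = 146, Σy = 67.38, Σxy = 1760.84, Σx² = 3966, Σy² = 808.139
Sxx = Σx² − (Σx)²/n = 3966 − 3552.666667 = 413.333333
Sxy = Σxy − (Σx)(Σy)/n = 1760.84 − 1639.58 = 121.26
Syy = Σy² − (Σy)²/n = 808.139 − 756.6774 = 51.4616
R² = Sxy²/(Sxx·Syy) = (121.26)²/(413.333333·51.4616) = 0.691276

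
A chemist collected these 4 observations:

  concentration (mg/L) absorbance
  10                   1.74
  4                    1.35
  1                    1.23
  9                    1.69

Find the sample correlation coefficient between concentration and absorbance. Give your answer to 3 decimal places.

n = 4, Σx = 24, Σy = 6.01, Σxy = 39.24, Σx² = 198, Σy² = 9.2191
Sxx = Σx² − (Σx)²/n = 198 − 144 = 54
Sxy = Σxy − (Σx)(Σy)/n = 39.24 − 36.06 = 3.18
Syy = Σy² − (Σy)²/n = 9.2191 − 9.030025 = 0.189075
r = Sxy/√(Sxx·Syy) = 3.18/√(10.21005) = 3.18/3.195317 = 0.995206

0.995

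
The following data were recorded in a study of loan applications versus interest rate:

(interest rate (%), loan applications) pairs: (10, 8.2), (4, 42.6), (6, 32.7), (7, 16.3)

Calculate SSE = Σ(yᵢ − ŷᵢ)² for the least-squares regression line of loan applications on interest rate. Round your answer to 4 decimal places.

n = 4, Σx = 27, Σy = 99.8, Σxy = 562.7, Σx² = 201, Σy² = 3216.98
Sxx = Σx² − (Σx)²/n = 201 − 182.25 = 18.75
Sxy = Σxy − (Σx)(Σy)/n = 562.7 − 673.65 = -110.95
Syy = Σy² − (Σy)²/n = 3216.98 − 2490.01 = 726.97
b = Sxy/Sxx = -110.95/18.75 = -5.917333
SSE = Syy − b·Sxy = 726.97 − (-5.917333)·(-110.95) = 70.441867

70.4419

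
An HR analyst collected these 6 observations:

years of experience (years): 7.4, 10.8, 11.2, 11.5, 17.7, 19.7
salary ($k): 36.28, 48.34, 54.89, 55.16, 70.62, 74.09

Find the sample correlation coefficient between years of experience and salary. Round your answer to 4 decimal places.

0.9773

n = 6, Σx = 78.3, Σy = 339.38, Σxy = 4749.199, Σx² = 1130.47, Σy² = 20185.0442
Sxx = Σx² − (Σx)²/n = 1130.47 − 1021.815 = 108.655
Sxy = Σxy − (Σx)(Σy)/n = 4749.199 − 4428.909 = 320.29
Syy = Σy² − (Σy)²/n = 20185.0442 − 19196.464067 = 988.580133
r = Sxy/√(Sxx·Syy) = 320.29/√(107414.174387) = 320.29/327.741017 = 0.977266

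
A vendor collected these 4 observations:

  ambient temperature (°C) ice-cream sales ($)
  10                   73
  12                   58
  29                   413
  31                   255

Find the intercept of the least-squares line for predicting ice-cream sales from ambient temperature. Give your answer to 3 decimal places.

-77.056

n = 4, Σx = 82, Σy = 799, Σxy = 21308, Σx² = 2046
Sxx = Σx² − (Σx)²/n = 2046 − 1681 = 365
Sxy = Σxy − (Σx)(Σy)/n = 21308 − 16379.5 = 4928.5
b = Sxy/Sxx = 4928.5/365 = 13.502740
a = ȳ − b·x̄ = 199.75 − 13.502740·20.5 = -77.056164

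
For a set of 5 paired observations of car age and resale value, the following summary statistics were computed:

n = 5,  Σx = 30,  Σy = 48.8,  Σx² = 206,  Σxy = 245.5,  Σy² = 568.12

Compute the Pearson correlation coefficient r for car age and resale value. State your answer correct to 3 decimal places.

-0.968

Sxx = Σx² − (Σx)²/n = 206 − 180 = 26
Sxy = Σxy − (Σx)(Σy)/n = 245.5 − 292.8 = -47.3
Syy = Σy² − (Σy)²/n = 568.12 − 476.288 = 91.832
r = Sxy/√(Sxx·Syy) = -47.3/√(2387.632) = -47.3/48.863401 = -0.968005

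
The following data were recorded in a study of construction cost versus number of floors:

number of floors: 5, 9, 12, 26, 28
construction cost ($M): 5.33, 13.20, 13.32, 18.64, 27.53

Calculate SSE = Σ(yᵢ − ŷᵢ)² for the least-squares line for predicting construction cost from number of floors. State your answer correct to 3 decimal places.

n = 5, Σx = 80, Σy = 78.02, Σxy = 1560.77, Σx² = 1710, Σy² = 1485.4218
Sxx = Σx² − (Σx)²/n = 1710 − 1280 = 430
Sxy = Σxy − (Σx)(Σy)/n = 1560.77 − 1248.32 = 312.45
Syy = Σy² − (Σy)²/n = 1485.4218 − 1217.42408 = 267.99772
b = Sxy/Sxx = 312.45/430 = 0.726628
SSE = Syy − b·Sxy = 267.99772 − 0.726628·312.45 = 40.962830

40.963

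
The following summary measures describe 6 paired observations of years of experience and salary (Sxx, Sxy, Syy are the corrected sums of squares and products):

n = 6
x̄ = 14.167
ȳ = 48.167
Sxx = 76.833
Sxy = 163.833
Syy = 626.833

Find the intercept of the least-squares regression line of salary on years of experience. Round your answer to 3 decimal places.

b = Sxy/Sxx = 163.833/76.833 = 2.132326
a = ȳ − b·x̄ = 48.167 − 2.132326·14.167 = 17.958338

17.958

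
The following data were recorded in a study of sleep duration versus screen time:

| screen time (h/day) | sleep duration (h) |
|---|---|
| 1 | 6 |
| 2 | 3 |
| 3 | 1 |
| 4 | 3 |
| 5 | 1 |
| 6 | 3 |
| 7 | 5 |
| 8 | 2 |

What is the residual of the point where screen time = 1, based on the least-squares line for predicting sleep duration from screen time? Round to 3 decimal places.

2.417

n = 8, Σx = 36, Σy = 24, Σxy = 101, Σx² = 204
Sxx = Σx² − (Σx)²/n = 204 − 162 = 42
Sxy = Σxy − (Σx)(Σy)/n = 101 − 108 = -7
b = Sxy/Sxx = -7/42 = -0.166667
a = ȳ − b·x̄ = 3 − (-0.166667)·4.5 = 3.75
ŷ(1) = 3.75 + (-0.166667)·1 = 3.583333
residual = y − ŷ = 6 − 3.583333 = 2.416667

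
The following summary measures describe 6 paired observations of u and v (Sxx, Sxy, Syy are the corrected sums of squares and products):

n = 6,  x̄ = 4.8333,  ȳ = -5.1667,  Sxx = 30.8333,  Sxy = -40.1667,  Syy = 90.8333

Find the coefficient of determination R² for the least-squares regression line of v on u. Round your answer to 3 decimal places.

0.576

R² = Sxy²/(Sxx·Syy) = (-40.1667)²/(30.8333·90.8333) = 0.576059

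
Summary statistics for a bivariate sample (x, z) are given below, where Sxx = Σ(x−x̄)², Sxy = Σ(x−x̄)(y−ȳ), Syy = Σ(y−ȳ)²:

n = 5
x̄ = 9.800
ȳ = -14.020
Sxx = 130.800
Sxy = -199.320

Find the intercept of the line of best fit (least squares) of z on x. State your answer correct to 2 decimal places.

0.91

b = Sxy/Sxx = -199.32/130.8 = -1.523853
a = ȳ − b·x̄ = -14.02 − (-1.523853)·9.8 = 0.913761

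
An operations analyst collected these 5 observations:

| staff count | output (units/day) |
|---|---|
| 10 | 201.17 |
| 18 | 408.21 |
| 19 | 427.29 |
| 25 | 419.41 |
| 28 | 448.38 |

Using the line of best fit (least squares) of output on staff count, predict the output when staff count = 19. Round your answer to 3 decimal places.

n = 5, Σx = 100, Σy = 1904.46, Σxy = 40517.88, Σx² = 2194
Sxx = Σx² − (Σx)²/n = 2194 − 2000 = 194
Sxy = Σxy − (Σx)(Σy)/n = 40517.88 − 38089.2 = 2428.68
b = Sxy/Sxx = 2428.68/194 = 12.518969
a = ȳ − b·x̄ = 380.892 − 12.518969·20 = 130.512619
ŷ(19) = a + b·19 = 130.512619 + 12.518969·19 = 368.373031

368.373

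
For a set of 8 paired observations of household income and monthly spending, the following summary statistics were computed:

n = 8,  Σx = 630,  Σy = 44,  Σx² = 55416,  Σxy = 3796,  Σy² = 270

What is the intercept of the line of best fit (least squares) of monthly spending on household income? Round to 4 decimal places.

Sxx = Σx² − (Σx)²/n = 55416 − 49612.5 = 5803.5
Sxy = Σxy − (Σx)(Σy)/n = 3796 − 3465 = 331
b = Sxy/Sxx = 331/5803.5 = 0.057035
a = ȳ − b·x̄ = 5.5 − 0.057035·78.75 = 1.008529

1.0085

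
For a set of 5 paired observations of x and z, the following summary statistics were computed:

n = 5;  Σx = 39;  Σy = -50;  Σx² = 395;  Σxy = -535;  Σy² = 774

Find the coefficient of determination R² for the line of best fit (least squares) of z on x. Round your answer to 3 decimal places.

Sxx = Σx² − (Σx)²/n = 395 − 304.2 = 90.8
Sxy = Σxy − (Σx)(Σy)/n = -535 − (-390) = -145
Syy = Σy² − (Σy)²/n = 774 − 500 = 274
R² = Sxy²/(Sxx·Syy) = (-145)²/(90.8·274) = 0.845083

0.845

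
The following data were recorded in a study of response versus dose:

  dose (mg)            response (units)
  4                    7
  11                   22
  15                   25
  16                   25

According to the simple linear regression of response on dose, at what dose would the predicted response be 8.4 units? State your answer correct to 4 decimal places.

4.0996

n = 4, Σx = 46, Σy = 79, Σxy = 1045, Σx² = 618
Sxx = Σx² − (Σx)²/n = 618 − 529 = 89
Sxy = Σxy − (Σx)(Σy)/n = 1045 − 908.5 = 136.5
b = Sxy/Sxx = 136.5/89 = 1.533708
a = ȳ − b·x̄ = 19.75 − 1.533708·11.5 = 2.112360
Set a + b·x = 8.4: x = (8.4 − 2.112360) / 1.533708 = 4.099634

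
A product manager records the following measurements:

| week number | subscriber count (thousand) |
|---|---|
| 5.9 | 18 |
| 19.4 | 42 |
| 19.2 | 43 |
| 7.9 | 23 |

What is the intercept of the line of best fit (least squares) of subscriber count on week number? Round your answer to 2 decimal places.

8.15

n = 4, Σx = 52.4, Σy = 126, Σxy = 1928.3, Σx² = 842.22
Sxx = Σx² − (Σx)²/n = 842.22 − 686.44 = 155.78
Sxy = Σxy − (Σx)(Σy)/n = 1928.3 − 1650.6 = 277.7
b = Sxy/Sxx = 277.7/155.78 = 1.782642
a = ȳ − b·x̄ = 31.5 − 1.782642·13.1 = 8.147387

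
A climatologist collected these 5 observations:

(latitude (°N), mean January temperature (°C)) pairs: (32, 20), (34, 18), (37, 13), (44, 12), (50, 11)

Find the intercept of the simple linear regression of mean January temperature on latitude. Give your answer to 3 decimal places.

33.264

n = 5, Σx = 197, Σy = 74, Σxy = 2811, Σx² = 7985
Sxx = Σx² − (Σx)²/n = 7985 − 7761.8 = 223.2
Sxy = Σxy − (Σx)(Σy)/n = 2811 − 2915.6 = -104.6
b = Sxy/Sxx = -104.6/223.2 = -0.468638
a = ȳ − b·x̄ = 14.8 − (-0.468638)·39.4 = 33.264337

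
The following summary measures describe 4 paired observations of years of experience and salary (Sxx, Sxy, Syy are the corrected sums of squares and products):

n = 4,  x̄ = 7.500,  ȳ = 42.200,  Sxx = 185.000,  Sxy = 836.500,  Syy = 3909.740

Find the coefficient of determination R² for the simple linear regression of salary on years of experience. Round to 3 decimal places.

R² = Sxy²/(Sxx·Syy) = (836.5)²/(185·3909.74) = 0.967414

0.967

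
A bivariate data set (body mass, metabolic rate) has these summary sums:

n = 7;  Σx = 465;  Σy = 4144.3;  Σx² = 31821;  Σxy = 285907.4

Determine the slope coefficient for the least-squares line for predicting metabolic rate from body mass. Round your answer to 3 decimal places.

Sxx = Σx² − (Σx)²/n = 31821 − 30889.285714 = 931.714286
Sxy = Σxy − (Σx)(Σy)/n = 285907.4 − 275299.928571 = 10607.471429
b = Sxy/Sxx = 10607.471429/931.714286 = 11.384897

11.385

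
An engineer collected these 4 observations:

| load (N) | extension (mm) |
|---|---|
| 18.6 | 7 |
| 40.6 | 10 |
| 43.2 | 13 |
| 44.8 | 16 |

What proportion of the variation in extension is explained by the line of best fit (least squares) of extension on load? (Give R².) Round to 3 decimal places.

0.732

n = 4, Σx = 147.2, Σy = 46, Σxy = 1814.6, Σx² = 5867.6, Σy² = 574
Sxx = Σx² − (Σx)²/n = 5867.6 − 5416.96 = 450.64
Sxy = Σxy − (Σx)(Σy)/n = 1814.6 − 1692.8 = 121.8
Syy = Σy² − (Σy)²/n = 574 − 529 = 45
R² = Sxy²/(Sxx·Syy) = (121.8)²/(450.64·45) = 0.731564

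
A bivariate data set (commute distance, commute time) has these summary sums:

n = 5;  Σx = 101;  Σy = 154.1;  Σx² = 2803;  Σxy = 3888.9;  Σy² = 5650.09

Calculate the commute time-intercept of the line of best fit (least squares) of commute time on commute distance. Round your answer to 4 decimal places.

Sxx = Σx² − (Σx)²/n = 2803 − 2040.2 = 762.8
Sxy = Σxy − (Σx)(Σy)/n = 3888.9 − 3112.82 = 776.08
b = Sxy/Sxx = 776.08/762.8 = 1.017410
a = ȳ − b·x̄ = 30.82 − 1.017410·20.2 = 10.268327

10.2683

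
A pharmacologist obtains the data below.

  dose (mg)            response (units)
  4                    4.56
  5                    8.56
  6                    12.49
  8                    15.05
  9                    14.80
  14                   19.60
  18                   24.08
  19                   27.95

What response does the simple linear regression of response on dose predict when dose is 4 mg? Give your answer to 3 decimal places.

n = 8, Σx = 83, Σy = 127.09, Σxy = 1628.47, Σx² = 1103
Sxx = Σx² − (Σx)²/n = 1103 − 861.125 = 241.875
Sxy = Σxy − (Σx)(Σy)/n = 1628.47 − 1318.55875 = 309.91125
b = Sxy/Sxx = 309.91125/241.875 = 1.281287
a = ȳ − b·x̄ = 15.88625 − 1.281287·10.375 = 2.592899
ŷ(4) = a + b·4 = 2.592899 + 1.281287·4 = 7.718047

7.718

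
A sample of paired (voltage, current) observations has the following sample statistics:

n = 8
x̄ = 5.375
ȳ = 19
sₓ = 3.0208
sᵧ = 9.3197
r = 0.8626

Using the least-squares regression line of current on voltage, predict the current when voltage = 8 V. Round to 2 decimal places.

25.99

b = r · sᵧ/sₓ = 0.8626 · 9.3197/3.0208 = 2.661273
a = ȳ − b·x̄ = 19 − 2.661273·5.375 = 4.695658
ŷ(8) = a + b·8 = 4.695658 + 2.661273·8 = 25.985841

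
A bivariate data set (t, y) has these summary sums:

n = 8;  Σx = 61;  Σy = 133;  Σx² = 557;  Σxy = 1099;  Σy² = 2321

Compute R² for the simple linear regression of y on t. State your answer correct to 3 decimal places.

Sxx = Σx² − (Σx)²/n = 557 − 465.125 = 91.875
Sxy = Σxy − (Σx)(Σy)/n = 1099 − 1014.125 = 84.875
Syy = Σy² − (Σy)²/n = 2321 − 2211.125 = 109.875
R² = Sxy²/(Sxx·Syy) = (84.875)²/(91.875·109.875) = 0.713614

0.714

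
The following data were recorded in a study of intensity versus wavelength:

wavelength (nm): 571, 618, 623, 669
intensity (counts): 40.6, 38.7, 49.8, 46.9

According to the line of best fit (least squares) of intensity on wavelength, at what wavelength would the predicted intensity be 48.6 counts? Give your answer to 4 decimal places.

686.0292

n = 4, Σx = 2481, Σy = 176, Σxy = 109500.7, Σx² = 1543655
Sxx = Σx² − (Σx)²/n = 1543655 − 1538840.25 = 4814.75
Sxy = Σxy − (Σx)(Σy)/n = 109500.7 − 109164 = 336.7
b = Sxy/Sxx = 336.7/4814.75 = 0.069931
a = ȳ − b·x̄ = 44 − 0.069931·620.25 = 0.625334
Set a + b·x = 48.6: x = (48.6 − 0.625334) / 0.069931 = 686.029180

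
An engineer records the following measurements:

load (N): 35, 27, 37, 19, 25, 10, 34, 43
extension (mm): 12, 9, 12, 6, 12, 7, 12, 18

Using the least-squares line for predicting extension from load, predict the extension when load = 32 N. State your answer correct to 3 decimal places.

11.985

n = 8, Σx = 230, Σy = 88, Σxy = 2773, Σx² = 7414
Sxx = Σx² − (Σx)²/n = 7414 − 6612.5 = 801.5
Sxy = Σxy − (Σx)(Σy)/n = 2773 − 2530 = 243
b = Sxy/Sxx = 243/801.5 = 0.303182
a = ȳ − b·x̄ = 11 − 0.303182·28.75 = 2.283531
ŷ(32) = a + b·32 = 2.283531 + 0.303182·32 = 11.985340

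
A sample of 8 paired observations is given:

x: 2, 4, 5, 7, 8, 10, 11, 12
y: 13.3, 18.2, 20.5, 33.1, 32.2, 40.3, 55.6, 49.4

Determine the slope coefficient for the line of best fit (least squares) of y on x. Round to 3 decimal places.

4.119

n = 8, Σx = 59, Σy = 262.6, Σxy = 2298.6, Σx² = 523
Sxx = Σx² − (Σx)²/n = 523 − 435.125 = 87.875
Sxy = Σxy − (Σx)(Σy)/n = 2298.6 − 1936.675 = 361.925
b = Sxy/Sxx = 361.925/87.875 = 4.118634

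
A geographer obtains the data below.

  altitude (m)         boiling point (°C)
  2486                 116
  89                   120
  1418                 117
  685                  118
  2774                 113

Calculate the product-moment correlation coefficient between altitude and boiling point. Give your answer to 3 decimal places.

-0.939

n = 5, Σx = 7452, Σy = 584, Σxy = 859254, Σx² = 16363142, Σy² = 68238
Sxx = Σx² − (Σx)²/n = 16363142 − 11106460.8 = 5256681.2
Sxy = Σxy − (Σx)(Σy)/n = 859254 − 870393.6 = -11139.6
Syy = Σy² − (Σy)²/n = 68238 − 68211.2 = 26.8
r = Sxy/√(Sxx·Syy) = -11139.6/√(140879056.16) = -11139.6/11869.248340 = -0.938526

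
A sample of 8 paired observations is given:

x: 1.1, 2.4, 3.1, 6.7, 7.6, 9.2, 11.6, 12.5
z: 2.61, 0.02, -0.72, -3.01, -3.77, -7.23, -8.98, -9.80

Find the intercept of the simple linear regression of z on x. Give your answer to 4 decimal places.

n = 8, Σx = 54.2, Σy = -30.88, Σxy = -341.316, Σx² = 494.68
Sxx = Σx² − (Σx)²/n = 494.68 − 367.205 = 127.475
Sxy = Σxy − (Σx)(Σy)/n = -341.316 − (-209.212) = -132.104
b = Sxy/Sxx = -132.104/127.475 = -1.036313
a = ȳ − b·x̄ = -3.86 − (-1.036313)·6.775 = 3.161021

3.1610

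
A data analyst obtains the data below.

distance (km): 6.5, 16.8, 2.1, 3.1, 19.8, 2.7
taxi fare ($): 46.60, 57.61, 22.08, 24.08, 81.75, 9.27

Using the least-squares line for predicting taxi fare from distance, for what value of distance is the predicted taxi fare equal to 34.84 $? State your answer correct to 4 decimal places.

6.8318

n = 6, Σx = 51, Σy = 241.39, Σxy = 3035.443, Σx² = 737.84
Sxx = Σx² − (Σx)²/n = 737.84 − 433.5 = 304.34
Sxy = Σxy − (Σx)(Σy)/n = 3035.443 − 2051.815 = 983.628
b = Sxy/Sxx = 983.628/304.34 = 3.232004
a = ȳ − b·x̄ = 40.231667 − 3.232004·8.5 = 12.759635
Set a + b·x = 34.84: x = (34.84 − 12.759635) / 3.232004 = 6.831788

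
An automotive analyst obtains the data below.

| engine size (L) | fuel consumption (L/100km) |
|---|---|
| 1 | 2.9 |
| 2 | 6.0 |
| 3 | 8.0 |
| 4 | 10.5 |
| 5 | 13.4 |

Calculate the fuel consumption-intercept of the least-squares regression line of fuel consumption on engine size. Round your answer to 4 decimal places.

n = 5, Σx = 15, Σy = 40.8, Σxy = 147.9, Σx² = 55
Sxx = Σx² − (Σx)²/n = 55 − 45 = 10
Sxy = Σxy − (Σx)(Σy)/n = 147.9 − 122.4 = 25.5
b = Sxy/Sxx = 25.5/10 = 2.55
a = ȳ − b·x̄ = 8.16 − 2.55·3 = 0.51

0.5100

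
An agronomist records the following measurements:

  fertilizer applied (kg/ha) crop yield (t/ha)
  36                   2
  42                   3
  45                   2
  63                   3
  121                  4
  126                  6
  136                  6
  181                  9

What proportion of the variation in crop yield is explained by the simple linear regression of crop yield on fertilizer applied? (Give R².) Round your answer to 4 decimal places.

n = 8, Σx = 750, Σy = 35, Σxy = 4162, Σx² = 90828, Σy² = 195
Sxx = Σx² − (Σx)²/n = 90828 − 70312.5 = 20515.5
Sxy = Σxy − (Σx)(Σy)/n = 4162 − 3281.25 = 880.75
Syy = Σy² − (Σy)²/n = 195 − 153.125 = 41.875
R² = Sxy²/(Sxx·Syy) = (880.75)²/(20515.5·41.875) = 0.902960

0.9030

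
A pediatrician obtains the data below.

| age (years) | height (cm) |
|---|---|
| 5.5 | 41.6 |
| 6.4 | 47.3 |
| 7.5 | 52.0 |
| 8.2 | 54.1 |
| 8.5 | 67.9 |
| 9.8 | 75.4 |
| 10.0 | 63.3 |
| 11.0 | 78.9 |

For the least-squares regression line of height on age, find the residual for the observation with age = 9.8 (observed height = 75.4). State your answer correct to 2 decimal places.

n = 8, Σx = 66.9, Σy = 480.5, Σxy = 4182.11, Σx² = 583.99
Sxx = Σx² − (Σx)²/n = 583.99 − 559.45125 = 24.53875
Sxy = Σxy − (Σx)(Σy)/n = 4182.11 − 4018.18125 = 163.92875
b = Sxy/Sxx = 163.92875/24.53875 = 6.680403
a = ȳ − b·x̄ = 60.0625 − 6.680403·8.3625 = 4.197626
ŷ(9.8) = 4.197626 + 6.680403·9.8 = 69.665580
residual = y − ŷ = 75.4 − 69.665580 = 5.734420

5.73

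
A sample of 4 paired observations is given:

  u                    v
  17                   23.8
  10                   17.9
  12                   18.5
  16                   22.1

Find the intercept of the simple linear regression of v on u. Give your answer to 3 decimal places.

n = 4, Σx = 55, Σy = 82.3, Σxy = 1159.2, Σx² = 789
Sxx = Σx² − (Σx)²/n = 789 − 756.25 = 32.75
Sxy = Σxy − (Σx)(Σy)/n = 1159.2 − 1131.625 = 27.575
b = Sxy/Sxx = 27.575/32.75 = 0.841985
a = ȳ − b·x̄ = 20.575 − 0.841985·13.75 = 8.997710

8.998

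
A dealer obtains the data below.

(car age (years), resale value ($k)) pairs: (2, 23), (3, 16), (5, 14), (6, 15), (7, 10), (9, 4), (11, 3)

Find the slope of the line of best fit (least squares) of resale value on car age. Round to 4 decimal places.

n = 7, Σx = 43, Σy = 85, Σxy = 393, Σx² = 325
Sxx = Σx² − (Σx)²/n = 325 − 264.142857 = 60.857143
Sxy = Σxy − (Σx)(Σy)/n = 393 − 522.142857 = -129.142857
b = Sxy/Sxx = -129.142857/60.857143 = -2.122066

-2.1221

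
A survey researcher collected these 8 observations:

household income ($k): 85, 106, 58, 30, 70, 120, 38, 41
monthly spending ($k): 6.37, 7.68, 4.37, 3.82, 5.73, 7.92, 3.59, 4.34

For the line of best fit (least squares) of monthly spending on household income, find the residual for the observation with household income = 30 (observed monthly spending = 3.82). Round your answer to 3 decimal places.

0.304

n = 8, Σx = 548, Σy = 43.82, Σxy = 3389.45, Σx² = 45150
Sxx = Σx² − (Σx)²/n = 45150 − 37538 = 7612
Sxy = Σxy − (Σx)(Σy)/n = 3389.45 − 3001.67 = 387.78
b = Sxy/Sxx = 387.78/7612 = 0.050943
a = ȳ − b·x̄ = 5.4775 − 0.050943·68.5 = 1.987888
ŷ(30) = 1.987888 + 0.050943·30 = 3.516185
residual = y − ŷ = 3.82 − 3.516185 = 0.303815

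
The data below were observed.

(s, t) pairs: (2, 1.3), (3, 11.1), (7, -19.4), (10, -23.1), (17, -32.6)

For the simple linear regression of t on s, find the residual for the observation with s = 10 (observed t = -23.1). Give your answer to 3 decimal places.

-4.625

n = 5, Σx = 39, Σy = -62.7, Σxy = -885.1, Σx² = 451
Sxx = Σx² − (Σx)²/n = 451 − 304.2 = 146.8
Sxy = Σxy − (Σx)(Σy)/n = -885.1 − (-489.06) = -396.04
b = Sxy/Sxx = -396.04/146.8 = -2.697820
a = ȳ − b·x̄ = -12.54 − (-2.697820)·7.8 = 8.502997
ŷ(10) = 8.502997 + (-2.697820)·10 = -18.475204
residual = y − ŷ = -23.1 − (-18.475204) = -4.624796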